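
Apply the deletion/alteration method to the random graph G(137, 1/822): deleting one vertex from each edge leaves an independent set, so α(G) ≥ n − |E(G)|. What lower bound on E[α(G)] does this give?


E[|E(G)|] = C(137, 2)·p = 9316 · (1/822) = 34/3.
E[α(G)] ≥ n − E[|E(G)|] = 137 − 34/3 = 377/3.
Numerically: ≈ 125.6667.
(This is only a lower bound; the true E[α(G)] may be larger.)

E[α(G)] ≥ 377/3 ≈ 125.6667.


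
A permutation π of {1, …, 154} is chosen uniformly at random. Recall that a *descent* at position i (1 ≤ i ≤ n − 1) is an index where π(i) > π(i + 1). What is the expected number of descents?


Write X = Σ X_I over i = 1, …, 153, with X_I the indicator of one descent.
There are 153 indicators.
For each fixed i, the pair (π(i), π(i+1)) is a uniformly random ordered pair of distinct values from {1, …, 154}; by symmetry P[π(i) > π(i+1)] = 1/2.
By linearity: E[X] = 153 · (1/2) = (154 − 1) · (1/2) = 153/2 ≈ 76.50000.

E[X] = 153/2 = 76.50000.


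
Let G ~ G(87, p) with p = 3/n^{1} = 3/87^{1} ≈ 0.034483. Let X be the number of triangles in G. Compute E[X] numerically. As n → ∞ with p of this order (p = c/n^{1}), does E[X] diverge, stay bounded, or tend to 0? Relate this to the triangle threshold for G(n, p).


Number of potential triangles: C(87, 3) = 105995.
Each occurs with probability p³ ≈ (0.034483)³ ≈ 4.1002091e-05.
By linearity: E[X] = C(87, 3)·p³ ≈ 105995 · 4.1002091e-05 ≈ 4.34602.
Here α = 1, so p = 3/n is exactly at the triangle threshold p ~ 1/n. Asymptotically E[X] → c³/6 = 3³/6 = 9/2 ≈ 4.50000, a bounded constant. In this regime the triangle count is asymptotically Poisson(c³/6).

E[X] ≈ 4.34602; in regime p = Θ(1/n^{1}) E[X] stays bounded (at the triangle threshold p ~ 1/n).


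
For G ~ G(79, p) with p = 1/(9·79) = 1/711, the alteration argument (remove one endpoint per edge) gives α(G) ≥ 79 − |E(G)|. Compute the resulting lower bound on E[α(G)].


E[|E(G)|] = C(79, 2)·p = 3081 · (1/711) = 13/3.
E[α(G)] ≥ n − E[|E(G)|] = 79 − 13/3 = 224/3.
Numerically: ≈ 74.6667.
(This is only a lower bound; the true E[α(G)] may be larger.)

E[α(G)] ≥ 224/3 ≈ 74.6667.


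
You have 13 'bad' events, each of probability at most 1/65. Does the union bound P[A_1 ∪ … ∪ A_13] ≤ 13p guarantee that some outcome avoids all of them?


Union bound: P[∪_{i=1}^{13} A_i] ≤ Σ_i P[A_i] ≤ 13·p = 13·(1/65) = 1/5.
Numerically: 1/5 ≈ 0.2000000.
Is 1/5 < 1? YES.
Since P[∪ A_i] ≤ 1/5 < 1, the complement has P[∩ A_i^c] ≥ 1 − 1/5 = 4/5 > 0, so some outcome avoids every A_i.

13·p = 1/5 ≈ 0.2000000; existence CERTIFIED by the union bound.


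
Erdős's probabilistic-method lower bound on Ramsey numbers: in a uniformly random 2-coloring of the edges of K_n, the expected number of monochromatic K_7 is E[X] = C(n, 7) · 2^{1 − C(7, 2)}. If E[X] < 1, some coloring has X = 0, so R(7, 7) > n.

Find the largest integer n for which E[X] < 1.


We need C(n, 7) · 2^{1 − 21} < 1, i.e. C(n, 7) < 2^{21 − 1} = 1048576.
Check values of n near the boundary:
  n = 21: C(21, 7) = 116280; 116280 < 1048576? YES
  n = 22: C(22, 7) = 170544; 170544 < 1048576? YES
  n = 23: C(23, 7) = 245157; 245157 < 1048576? YES
  n = 24: C(24, 7) = 346104; 346104 < 1048576? YES
  n = 25: C(25, 7) = 480700; 480700 < 1048576? YES
  n = 26: C(26, 7) = 657800; 657800 < 1048576? YES
  n = 27: C(27, 7) = 888030; 888030 < 1048576? YES
  n = 28: C(28, 7) = 1184040; 1184040 < 1048576? NO
  n = 29: C(29, 7) = 1560780; 1560780 < 1048576? NO
  n = 30: C(30, 7) = 2035800; 2035800 < 1048576? NO
The largest n with C(n, 7) < 1048576 is n = 27 (where E[X] = 444015/524288 ≈ 0.847). Hence R(7, 7) > 27, i.e. R(7, 7) ≥ 28.

Largest n = 27; hence R(7, 7) > 27.


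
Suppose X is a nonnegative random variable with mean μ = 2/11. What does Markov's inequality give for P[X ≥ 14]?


μ = E[X] = 2/11, a = 14.
Markov: P[X ≥ 14] ≤ μ/a = (2/11)/14 = 1/77.
Numerically: ≈ 0.013.
(Since a = 14 > μ = 0.182, the bound 1/77 is < 1 and informative.)

P[X ≥ 14] ≤ 1/77 ≈ 0.013.


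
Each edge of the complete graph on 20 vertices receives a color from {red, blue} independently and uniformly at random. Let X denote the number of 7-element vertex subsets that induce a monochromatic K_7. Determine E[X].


Let X = Σ_S X_S over the C(20, 7) = 77520 subsets S of size 7, where X_S = 1 if the K_7 on S is monochromatic.
For a fixed S, the K_7 on S has C(7, 2) = 21 edges. P[all 21 edges red] = (1/2)^21, and likewise for blue, so P[monochromatic] = 2·(1/2)^21 = 2^{1 − 21} = 1/1048576.
Summing: E[X] = C(20, 7) · 2^{1 − 21} = 77520 · 1/1048576 = 4845/65536.
Numerically: E[X] ≈ 0.07393.

E[X] = C(20,7)·2^(1−C(7,2)) = 4845/65536 ≈ 0.07393.


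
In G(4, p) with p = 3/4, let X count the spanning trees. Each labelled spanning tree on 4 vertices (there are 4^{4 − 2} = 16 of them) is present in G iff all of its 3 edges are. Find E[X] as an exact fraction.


K_4 has 4^{4 − 2} = 16 labelled spanning trees.
For each such spanning tree H, let X_H = 1 if all 3 edges of H are present in G. Then P[X_H = 1] = p^{3} = (3/4)^{3} = 27/64.
By linearity: E[X] = Σ_H E[X_H] = 16 · p^{3} = 16 · 27/64 = 27/4.
Numerically: E[X] ≈ 6.75.

E[X] = 16 · (3/4)^{3} = 27/4 ≈ 6.75.


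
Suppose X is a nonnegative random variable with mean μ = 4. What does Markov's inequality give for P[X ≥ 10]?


μ = E[X] = 4, a = 10.
Markov: P[X ≥ 10] ≤ μ/a = (4)/10 = 2/5.
Numerically: ≈ 0.400000.
(Since a = 10 > μ = 4.000000, the bound 2/5 is < 1 and informative.)

P[X ≥ 10] ≤ 2/5 ≈ 0.400000.


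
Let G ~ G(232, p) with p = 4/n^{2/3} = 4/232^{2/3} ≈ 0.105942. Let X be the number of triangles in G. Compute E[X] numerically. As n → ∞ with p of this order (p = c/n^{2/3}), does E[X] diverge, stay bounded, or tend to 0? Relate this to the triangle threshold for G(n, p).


Number of potential triangles: C(232, 3) = 2054360.
Each occurs with probability p³ ≈ (0.105942)³ ≈ 1.18906064e-03.
By linearity: E[X] = C(232, 3)·p³ ≈ 2054360 · 1.18906064e-03 ≈ 2442.758621.
Since α = 2/3 < 1, p = c/n^{2/3} ≫ 1/n is above the triangle threshold p ~ 1/n. Asymptotically E[X] ~ (c³/6)·n^{3(1−α)} = (4³/6)·n^{1} → ∞; triangles are abundant w.h.p.

E[X] ≈ 2442.758621; in regime p = Θ(1/n^{2/3}) E[X] diverges (above the triangle threshold p ~ 1/n).


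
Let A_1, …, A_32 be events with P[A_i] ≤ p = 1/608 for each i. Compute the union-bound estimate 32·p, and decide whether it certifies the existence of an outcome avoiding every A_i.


Union bound: P[∪_{i=1}^{32} A_i] ≤ Σ_i P[A_i] ≤ 32·p = 32·(1/608) = 1/19.
Numerically: 1/19 ≈ 0.052632.
Is 1/19 < 1? YES.
Since P[∪ A_i] ≤ 1/19 < 1, the complement has P[∩ A_i^c] ≥ 1 − 1/19 = 18/19 > 0, so some outcome avoids every A_i.

32·p = 1/19 ≈ 0.052632; existence CERTIFIED by the union bound.


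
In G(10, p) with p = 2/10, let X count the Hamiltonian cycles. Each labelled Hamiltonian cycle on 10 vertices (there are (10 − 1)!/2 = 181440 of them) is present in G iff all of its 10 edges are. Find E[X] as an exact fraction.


K_10 has (10 − 1)!/2 = 181440 labelled Hamiltonian cycles.
For each such Hamiltonian cycle H, let X_H = 1 if all 10 edges of H are present in G. Then P[X_H = 1] = p^{10} = (1/5)^{10} = 1/9765625.
By linearity of expectation: E[X] = Σ_H E[X_H] = 181440 · p^{10} = 181440 · 1/9765625 = 36288/1953125.
Numerically: E[X] ≈ 0.0186.

E[X] = 181440 · (1/5)^{10} = 36288/1953125 ≈ 0.0186.


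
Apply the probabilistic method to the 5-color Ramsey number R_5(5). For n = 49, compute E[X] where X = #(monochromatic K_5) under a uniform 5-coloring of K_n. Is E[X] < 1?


E[X] = C(49, 5) · 5^{1 − 10} = 1906884 · 5^{−9} = 1906884/1953125.
As a reduced fraction: E[X] = 1906884/1953125 ≈ 0.976.
Is E[X] < 1? YES.
Since E[X] < 1, there exists a 5-coloring of K_{49} with no monochromatic K_5; hence R_5(5) > 49.

E[X] = 1906884/1953125 ≈ 0.976; E[X] < 1, so R_5(5) > 49.


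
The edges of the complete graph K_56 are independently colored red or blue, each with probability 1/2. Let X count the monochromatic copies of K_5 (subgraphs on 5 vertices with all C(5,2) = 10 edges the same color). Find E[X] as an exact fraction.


Let X = Σ_S X_S over the C(56, 5) = 3819816 subsets S of size 5, where X_S = 1 if the K_5 on S is monochromatic.
For a fixed S, the K_5 on S has C(5, 2) = 10 edges. P[all 10 edges red] = (1/2)^10, and likewise for blue, so P[monochromatic] = 2·(1/2)^10 = 2^{1 − 10} = 1/512.
By linearity of expectation: E[X] = C(56, 5) · 2^{1 − 10} = 3819816 · 1/512 = 477477/64.
Numerically: E[X] ≈ 7460.578125.

E[X] = C(56,5)·2^(1−C(5,2)) = 477477/64 ≈ 7460.578125.


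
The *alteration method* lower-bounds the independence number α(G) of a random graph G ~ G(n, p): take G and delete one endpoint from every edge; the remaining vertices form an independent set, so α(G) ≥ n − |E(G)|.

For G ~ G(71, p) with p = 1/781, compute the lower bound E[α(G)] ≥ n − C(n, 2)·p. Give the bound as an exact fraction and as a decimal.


E[|E(G)|] = C(71, 2)·p = 2485 · (1/781) = 35/11.
E[α(G)] ≥ n − E[|E(G)|] = 71 − 35/11 = 746/11.
Numerically: ≈ 67.818182.
(This is only a lower bound; the true E[α(G)] may be larger.)

E[α(G)] ≥ 746/11 ≈ 67.818182.


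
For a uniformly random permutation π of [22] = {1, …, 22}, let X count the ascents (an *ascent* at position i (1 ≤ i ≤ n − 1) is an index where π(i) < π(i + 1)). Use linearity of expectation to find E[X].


Write X = Σ X_I over i = 1, …, 21, with X_I the indicator of one ascent.
There are 21 indicators.
For each fixed i, the pair (π(i), π(i+1)) is a uniformly random ordered pair of distinct values from {1, …, 22}; by symmetry P[π(i) < π(i+1)] = 1/2.
By linearity: E[X] = 21 · (1/2) = (22 − 1) · (1/2) = 21/2 ≈ 10.500.

E[X] = 21/2 = 10.500.


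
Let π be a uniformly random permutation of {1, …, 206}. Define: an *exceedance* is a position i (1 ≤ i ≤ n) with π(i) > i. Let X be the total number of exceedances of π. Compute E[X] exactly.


Write X = Σ_{i=1}^{206} X_i, where X_i = 1_{π(i) > i}.
For each fixed i, π(i) is uniform over {1, …, 206} (marginal of a uniform permutation), so P[π(i) > i] = (n − i)/n. Summing: Σ_{i=1}^{206} (n − i)/n = (0 + 1 + … + 205)/206 = 206(206 − 1)/(2·206) = (206 − 1)/2.
Hence E[X] = Σ_{i=1}^{206} (206 − i)/206 = 205/2 ≈ 102.500000.

E[X] = 205/2 = 102.500000.


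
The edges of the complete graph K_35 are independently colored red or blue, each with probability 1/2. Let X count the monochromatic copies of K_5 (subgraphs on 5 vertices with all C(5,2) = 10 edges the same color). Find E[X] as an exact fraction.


Let X = Σ_S X_S over the C(35, 5) = 324632 subsets S of size 5, where X_S = 1 if the K_5 on S is monochromatic.
For a fixed S, the K_5 on S has C(5, 2) = 10 edges. P[all 10 edges red] = (1/2)^10, and likewise for blue, so P[monochromatic] = 2·(1/2)^10 = 2^{1 − 10} = 1/512.
Summing: E[X] = C(35, 5) · 2^{1 − 10} = 324632 · 1/512 = 40579/64.
Numerically: E[X] ≈ 634.047.

E[X] = C(35,5)·2^(1−C(5,2)) = 40579/64 ≈ 634.047.


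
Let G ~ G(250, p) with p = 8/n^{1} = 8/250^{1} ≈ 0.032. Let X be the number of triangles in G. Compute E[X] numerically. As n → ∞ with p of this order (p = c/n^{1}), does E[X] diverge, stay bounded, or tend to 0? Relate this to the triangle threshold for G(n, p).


Number of potential triangles: C(250, 3) = 2573000.
Each occurs with probability p³ ≈ (0.032)³ ≈ 3.276800e-05.
By linearity: E[X] = C(250, 3)·p³ ≈ 2573000 · 3.276800e-05 ≈ 84.3121.
Here α = 1, so p = 8/n is exactly at the triangle threshold p ~ 1/n. Asymptotically E[X] → c³/6 = 8³/6 = 256/3 ≈ 85.3333, a bounded constant. In this regime the triangle count is asymptotically Poisson(c³/6).

E[X] ≈ 84.3121; in regime p = Θ(1/n^{1}) E[X] stays bounded (at the triangle threshold p ~ 1/n).


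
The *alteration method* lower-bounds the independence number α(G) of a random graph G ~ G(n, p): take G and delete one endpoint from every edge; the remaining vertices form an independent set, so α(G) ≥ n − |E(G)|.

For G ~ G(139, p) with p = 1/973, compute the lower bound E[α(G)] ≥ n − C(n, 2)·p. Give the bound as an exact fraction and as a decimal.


E[|E(G)|] = C(139, 2)·p = 9591 · (1/973) = 69/7.
E[α(G)] ≥ n − E[|E(G)|] = 139 − 69/7 = 904/7.
Numerically: ≈ 129.14286.
(This is only a lower bound; the true E[α(G)] may be larger.)

E[α(G)] ≥ 904/7 ≈ 129.14286.


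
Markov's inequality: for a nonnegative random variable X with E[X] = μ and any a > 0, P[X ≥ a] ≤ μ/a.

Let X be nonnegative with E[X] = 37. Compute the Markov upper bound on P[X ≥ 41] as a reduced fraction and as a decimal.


μ = E[X] = 37, a = 41.
Markov: P[X ≥ 41] ≤ μ/a = (37)/41 = 37/41.
Numerically: ≈ 0.902439.
(Since a = 41 > μ = 37.000000, the bound 37/41 is < 1 and informative.)

P[X ≥ 41] ≤ 37/41 ≈ 0.902439.


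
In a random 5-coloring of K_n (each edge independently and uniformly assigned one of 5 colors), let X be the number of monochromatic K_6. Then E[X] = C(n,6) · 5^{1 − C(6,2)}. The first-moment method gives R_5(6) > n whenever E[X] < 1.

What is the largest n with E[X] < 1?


We need C(n, 6) · 5^{1 − 15} < 1, i.e. C(n, 6) < 5^{15 − 1} = 6103515625.
Check values of n near the boundary:
  n = 127: C(127, 6) = 5169379425; 5169379425 < 6103515625? YES
  n = 128: C(128, 6) = 5423611200; 5423611200 < 6103515625? YES
  n = 129: C(129, 6) = 5688177600; 5688177600 < 6103515625? YES
  n = 130: C(130, 6) = 5963412000; 5963412000 < 6103515625? YES
  n = 131: C(131, 6) = 6249655776; 6249655776 < 6103515625? NO
The largest n with C(n, 6) < 6103515625 is n = 130 (where E[X] = 47707296/48828125 ≈ 0.9770). Hence R_5(6) > 130, i.e. R_5(6) ≥ 131.

Largest n = 130; hence R_5(6) > 130.


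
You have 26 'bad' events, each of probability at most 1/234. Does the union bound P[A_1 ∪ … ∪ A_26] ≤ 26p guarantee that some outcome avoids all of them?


Union bound: P[∪_{i=1}^{26} A_i] ≤ Σ_i P[A_i] ≤ 26·p = 26·(1/234) = 1/9.
Numerically: 1/9 ≈ 0.11111.
Is 1/9 < 1? YES.
Since P[∪ A_i] ≤ 1/9 < 1, the complement has P[∩ A_i^c] ≥ 1 − 1/9 = 8/9 > 0, so some outcome avoids every A_i.

26·p = 1/9 ≈ 0.11111; existence CERTIFIED by the union bound.


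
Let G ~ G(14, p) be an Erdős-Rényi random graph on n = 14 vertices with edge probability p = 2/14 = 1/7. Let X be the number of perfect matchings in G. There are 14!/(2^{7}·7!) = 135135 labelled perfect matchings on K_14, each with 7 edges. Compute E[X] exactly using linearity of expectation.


K_14 has 14!/(2^{7}·7!) = 135135 labelled perfect matchings.
For each such perfect matching H, let X_H = 1 if all 7 edges of H are present in G. Then P[X_H = 1] = p^{7} = (1/7)^{7} = 1/823543.
Summing the indicators: E[X] = Σ_H E[X_H] = 135135 · p^{7} = 135135 · 1/823543 = 19305/117649.
Numerically: E[X] ≈ 0.1641.

E[X] = 135135 · (1/7)^{7} = 19305/117649 ≈ 0.1641.


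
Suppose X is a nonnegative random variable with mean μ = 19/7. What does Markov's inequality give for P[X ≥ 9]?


μ = E[X] = 19/7, a = 9.
Markov: P[X ≥ 9] ≤ μ/a = (19/7)/9 = 19/63.
Numerically: ≈ 0.30159.
(Since a = 9 > μ = 2.71429, the bound 19/63 is < 1 and informative.)

P[X ≥ 9] ≤ 19/63 ≈ 0.30159.


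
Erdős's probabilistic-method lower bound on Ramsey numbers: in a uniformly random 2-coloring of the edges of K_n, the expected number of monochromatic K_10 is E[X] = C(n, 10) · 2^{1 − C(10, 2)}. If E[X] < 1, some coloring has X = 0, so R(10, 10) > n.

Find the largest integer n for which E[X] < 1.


We need C(n, 10) · 2^{1 − 45} < 1, i.e. C(n, 10) < 2^{45 − 1} = 17592186044416.
Check values of n near the boundary:
  n = 96: C(96, 10) = 11279926456656; 11279926456656 < 17592186044416? YES
  n = 97: C(97, 10) = 12576469727536; 12576469727536 < 17592186044416? YES
  n = 98: C(98, 10) = 14005614014756; 14005614014756 < 17592186044416? YES
  n = 99: C(99, 10) = 15579278510796; 15579278510796 < 17592186044416? YES
  n = 100: C(100, 10) = 17310309456440; 17310309456440 < 17592186044416? YES
  n = 101: C(101, 10) = 19212541264840; 19212541264840 < 17592186044416? NO
The largest n with C(n, 10) < 17592186044416 is n = 100 (where E[X] = 2163788682055/2199023255552 ≈ 0.98398). Hence R(10, 10) > 100, i.e. R(10, 10) ≥ 101.

Largest n = 100; hence R(10, 10) > 100.


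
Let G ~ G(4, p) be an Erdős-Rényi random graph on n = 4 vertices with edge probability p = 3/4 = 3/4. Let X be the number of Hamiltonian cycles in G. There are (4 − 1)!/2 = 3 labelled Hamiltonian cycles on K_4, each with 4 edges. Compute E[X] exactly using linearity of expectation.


K_4 has (4 − 1)!/2 = 3 labelled Hamiltonian cycles.
For each such Hamiltonian cycle H, let X_H = 1 if all 4 edges of H are present in G. Then P[X_H = 1] = p^{4} = (3/4)^{4} = 81/256.
By linearity of expectation: E[X] = Σ_H E[X_H] = 3 · p^{4} = 3 · 81/256 = 243/256.
Numerically: E[X] ≈ 0.949.

E[X] = 3 · (3/4)^{4} = 243/256 ≈ 0.949.


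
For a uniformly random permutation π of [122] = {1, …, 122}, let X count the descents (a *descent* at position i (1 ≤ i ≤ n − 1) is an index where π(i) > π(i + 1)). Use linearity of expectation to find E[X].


Write X = Σ X_I over i = 1, …, 121, with X_I the indicator of one descent.
There are 121 indicators.
For each fixed i, the pair (π(i), π(i+1)) is a uniformly random ordered pair of distinct values from {1, …, 122}; by symmetry P[π(i) > π(i+1)] = 1/2.
By linearity: E[X] = 121 · (1/2) = (122 − 1) · (1/2) = 121/2 ≈ 60.500.

E[X] = 121/2 = 60.500.


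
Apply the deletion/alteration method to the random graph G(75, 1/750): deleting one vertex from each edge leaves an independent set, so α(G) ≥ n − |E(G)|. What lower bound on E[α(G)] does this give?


E[|E(G)|] = C(75, 2)·p = 2775 · (1/750) = 37/10.
E[α(G)] ≥ n − E[|E(G)|] = 75 − 37/10 = 713/10.
Numerically: ≈ 71.300.
(This is only a lower bound; the true E[α(G)] may be larger.)

E[α(G)] ≥ 713/10 ≈ 71.300.


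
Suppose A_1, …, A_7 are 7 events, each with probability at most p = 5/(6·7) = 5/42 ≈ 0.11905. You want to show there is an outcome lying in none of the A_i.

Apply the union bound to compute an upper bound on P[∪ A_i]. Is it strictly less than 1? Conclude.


Union bound: P[∪_{i=1}^{7} A_i] ≤ Σ_i P[A_i] ≤ 7·p = 7·(5/42) = 5/6.
Numerically: 5/6 ≈ 0.83333.
Is 5/6 < 1? YES.
Since P[∪ A_i] ≤ 5/6 < 1, the complement has P[∩ A_i^c] ≥ 1 − 5/6 = 1/6 > 0, so some outcome avoids every A_i.

7·p = 5/6 ≈ 0.83333; existence CERTIFIED by the union bound.


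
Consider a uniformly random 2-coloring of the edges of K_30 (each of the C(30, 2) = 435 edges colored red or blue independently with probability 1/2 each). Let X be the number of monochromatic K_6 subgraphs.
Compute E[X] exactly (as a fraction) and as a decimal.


Let X = Σ_S X_S over the C(30, 6) = 593775 subsets S of size 6, where X_S = 1 if the K_6 on S is monochromatic.
For a fixed S, the K_6 on S has C(6, 2) = 15 edges. P[all 15 edges red] = (1/2)^15, and likewise for blue, so P[monochromatic] = 2·(1/2)^15 = 2^{1 − 15} = 1/16384.
Summing: E[X] = C(30, 6) · 2^{1 − 15} = 593775 · 1/16384 = 593775/16384.
Numerically: E[X] ≈ 36.241150.

E[X] = C(30,6)·2^(1−C(6,2)) = 593775/16384 ≈ 36.241150.


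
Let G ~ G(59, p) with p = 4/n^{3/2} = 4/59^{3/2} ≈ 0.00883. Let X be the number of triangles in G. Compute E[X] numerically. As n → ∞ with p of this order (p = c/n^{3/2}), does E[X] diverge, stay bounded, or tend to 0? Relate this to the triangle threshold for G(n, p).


Number of potential triangles: C(59, 3) = 32509.
Each occurs with probability p³ ≈ (0.00883)³ ≈ 6.87616e-07.
By linearity: E[X] = C(59, 3)·p³ ≈ 32509 · 6.87616e-07 ≈ 0.022.
Since α = 3/2 > 1, p = c/n^{3/2} = o(1/n) is below the triangle threshold p ~ 1/n. Asymptotically E[X] ~ (c³/6)·n^{3(1−α)} = (4³/6)·n^{-1.5} → 0, so by Markov's inequality G has no triangles w.h.p.

E[X] ≈ 0.022; in regime p = Θ(1/n^{3/2}) E[X] tends to 0 (below the triangle threshold p ~ 1/n).


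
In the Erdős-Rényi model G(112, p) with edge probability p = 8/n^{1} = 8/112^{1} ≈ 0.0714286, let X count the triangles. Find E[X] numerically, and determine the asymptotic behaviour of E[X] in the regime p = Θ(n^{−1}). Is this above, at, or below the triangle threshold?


Number of potential triangles: C(112, 3) = 227920.
Each occurs with probability p³ ≈ (0.0714286)³ ≈ 3.64431487e-04.
By linearity: E[X] = C(112, 3)·p³ ≈ 227920 · 3.64431487e-04 ≈ 83.061224.
Here α = 1, so p = 8/n is exactly at the triangle threshold p ~ 1/n. Asymptotically E[X] → c³/6 = 8³/6 = 256/3 ≈ 85.333333, a bounded constant. In this regime the triangle count is asymptotically Poisson(c³/6).

E[X] ≈ 83.061224; in regime p = Θ(1/n^{1}) E[X] stays bounded (at the triangle threshold p ~ 1/n).


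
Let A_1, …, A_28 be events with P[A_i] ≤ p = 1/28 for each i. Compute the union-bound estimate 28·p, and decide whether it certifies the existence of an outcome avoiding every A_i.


Union bound: P[∪_{i=1}^{28} A_i] ≤ Σ_i P[A_i] ≤ 28·p = 28·(1/28) = 1.
Numerically: 1 ≈ 1.0000000.
Is 1 < 1? NO.
Since the bound 1 is ≥ 1, the union bound is uninformative here; it does NOT by itself certify existence.

28·p = 1 ≈ 1.0000000; existence NOT certified by the union bound.


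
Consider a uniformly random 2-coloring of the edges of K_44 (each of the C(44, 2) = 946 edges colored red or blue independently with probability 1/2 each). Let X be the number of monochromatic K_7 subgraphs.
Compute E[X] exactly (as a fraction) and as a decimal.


Let X = Σ_S X_S over the C(44, 7) = 38320568 subsets S of size 7, where X_S = 1 if the K_7 on S is monochromatic.
For a fixed S, the K_7 on S has C(7, 2) = 21 edges. P[all 21 edges red] = (1/2)^21, and likewise for blue, so P[monochromatic] = 2·(1/2)^21 = 2^{1 − 21} = 1/1048576.
By linearity: E[X] = C(44, 7) · 2^{1 − 21} = 38320568 · 1/1048576 = 4790071/131072.
Numerically: E[X] ≈ 36.545341.

E[X] = C(44,7)·2^(1−C(7,2)) = 4790071/131072 ≈ 36.545341.


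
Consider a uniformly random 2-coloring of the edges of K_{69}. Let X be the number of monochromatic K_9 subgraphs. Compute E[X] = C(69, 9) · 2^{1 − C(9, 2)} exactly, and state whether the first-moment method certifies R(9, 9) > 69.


E[X] = C(69, 9) · 2^{1 − 36} = 56672074888 · 2^{−35} = 56672074888/34359738368.
As a reduced fraction: E[X] = 7084009361/4294967296 ≈ 1.6493745.
Is E[X] < 1? NO.
Since E[X] ≥ 1, the first-moment bound is inconclusive at n = 69; it does NOT by itself certify R(9, 9) > 69.

E[X] = 7084009361/4294967296 ≈ 1.6493745; E[X] ≥ 1; first-moment method inconclusive here.


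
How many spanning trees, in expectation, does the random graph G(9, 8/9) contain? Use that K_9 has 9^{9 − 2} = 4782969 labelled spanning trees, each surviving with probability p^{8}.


K_9 has 9^{9 − 2} = 4782969 labelled spanning trees.
For each such spanning tree H, let X_H = 1 if all 8 edges of H are present in G. Then P[X_H = 1] = p^{8} = (8/9)^{8} = 16777216/43046721.
Summing the indicators: E[X] = Σ_H E[X_H] = 4782969 · p^{8} = 4782969 · 16777216/43046721 = 16777216/9.
Numerically: E[X] ≈ 1.864e+06.

E[X] = 4782969 · (8/9)^{8} = 16777216/9 ≈ 1.864e+06.


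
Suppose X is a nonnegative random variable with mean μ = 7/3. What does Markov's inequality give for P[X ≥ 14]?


μ = E[X] = 7/3, a = 14.
Markov: P[X ≥ 14] ≤ μ/a = (7/3)/14 = 1/6.
Numerically: ≈ 0.1667.
(Since a = 14 > μ = 2.3333, the bound 1/6 is < 1 and informative.)

P[X ≥ 14] ≤ 1/6 ≈ 0.1667.


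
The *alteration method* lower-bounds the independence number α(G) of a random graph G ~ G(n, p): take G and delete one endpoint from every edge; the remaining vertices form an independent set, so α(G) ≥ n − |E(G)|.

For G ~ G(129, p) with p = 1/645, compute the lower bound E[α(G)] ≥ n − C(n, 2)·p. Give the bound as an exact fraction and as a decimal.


E[|E(G)|] = C(129, 2)·p = 8256 · (1/645) = 64/5.
E[α(G)] ≥ n − E[|E(G)|] = 129 − 64/5 = 581/5.
Numerically: ≈ 116.20000.
(This is only a lower bound; the true E[α(G)] may be larger.)

E[α(G)] ≥ 581/5 ≈ 116.20000.


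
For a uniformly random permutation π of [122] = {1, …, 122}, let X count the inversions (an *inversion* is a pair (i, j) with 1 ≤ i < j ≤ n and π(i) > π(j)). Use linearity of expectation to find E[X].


Write X = Σ X_I over the C(122, 2) = 7381 pairs i < j, with X_I the indicator of one inversion.
There are 7381 indicators.
For each fixed pair i < j, the values π(i) and π(j) are two distinct elements of {1, …, 122} in uniformly random order; by symmetry P[π(i) > π(j)] = 1/2.
By linearity: E[X] = 7381 · (1/2) = C(122, 2) · (1/2) = 7381/2 = 7381/2 ≈ 3690.500000.

E[X] = 7381/2 = 3690.500000.


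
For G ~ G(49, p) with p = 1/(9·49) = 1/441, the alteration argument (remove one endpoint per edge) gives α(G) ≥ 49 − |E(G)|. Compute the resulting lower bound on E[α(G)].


E[|E(G)|] = C(49, 2)·p = 1176 · (1/441) = 8/3.
E[α(G)] ≥ n − E[|E(G)|] = 49 − 8/3 = 139/3.
Numerically: ≈ 46.333.
(This is only a lower bound; the true E[α(G)] may be larger.)

E[α(G)] ≥ 139/3 ≈ 46.333.


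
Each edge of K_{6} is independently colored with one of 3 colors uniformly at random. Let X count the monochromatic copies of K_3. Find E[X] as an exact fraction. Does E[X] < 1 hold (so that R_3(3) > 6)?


E[X] = C(6, 3) · 3^{1 − 3} = 20 · 3^{−2} = 20/9.
As a reduced fraction: E[X] = 20/9 ≈ 2.2222.
Is E[X] < 1? NO.
Since E[X] ≥ 1, the first-moment bound is inconclusive at n = 6; it does NOT by itself certify R_3(3) > 6.

E[X] = 20/9 ≈ 2.2222; E[X] ≥ 1; first-moment method inconclusive here.


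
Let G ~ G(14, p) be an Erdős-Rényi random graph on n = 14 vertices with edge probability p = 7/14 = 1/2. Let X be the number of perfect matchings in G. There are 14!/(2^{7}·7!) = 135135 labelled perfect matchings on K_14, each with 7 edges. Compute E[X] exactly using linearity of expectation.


K_14 has 14!/(2^{7}·7!) = 135135 labelled perfect matchings.
For each such perfect matching H, let X_H = 1 if all 7 edges of H are present in G. Then P[X_H = 1] = p^{7} = (1/2)^{7} = 1/128.
By linearity of expectation: E[X] = Σ_H E[X_H] = 135135 · p^{7} = 135135 · 1/128 = 135135/128.
Numerically: E[X] ≈ 1055.74.

E[X] = 135135 · (1/2)^{7} = 135135/128 ≈ 1055.74.


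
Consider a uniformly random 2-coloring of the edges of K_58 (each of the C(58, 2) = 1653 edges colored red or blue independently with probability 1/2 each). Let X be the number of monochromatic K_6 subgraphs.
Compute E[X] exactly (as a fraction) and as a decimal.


Let X = Σ_S X_S over the C(58, 6) = 40475358 subsets S of size 6, where X_S = 1 if the K_6 on S is monochromatic.
For a fixed S, the K_6 on S has C(6, 2) = 15 edges. P[all 15 edges red] = (1/2)^15, and likewise for blue, so P[monochromatic] = 2·(1/2)^15 = 2^{1 − 15} = 1/16384.
By linearity: E[X] = C(58, 6) · 2^{1 − 15} = 40475358 · 1/16384 = 20237679/8192.
Numerically: E[X] ≈ 2470.41980.

E[X] = C(58,6)·2^(1−C(6,2)) = 20237679/8192 ≈ 2470.41980.


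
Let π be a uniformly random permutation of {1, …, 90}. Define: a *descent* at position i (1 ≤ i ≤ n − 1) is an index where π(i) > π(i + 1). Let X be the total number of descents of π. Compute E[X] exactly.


Write X = Σ X_I over i = 1, …, 89, with X_I the indicator of one descent.
There are 89 indicators.
For each fixed i, the pair (π(i), π(i+1)) is a uniformly random ordered pair of distinct values from {1, …, 90}; by symmetry P[π(i) > π(i+1)] = 1/2.
By linearity: E[X] = 89 · (1/2) = (90 − 1) · (1/2) = 89/2 ≈ 44.50000.

E[X] = 89/2 = 44.50000.


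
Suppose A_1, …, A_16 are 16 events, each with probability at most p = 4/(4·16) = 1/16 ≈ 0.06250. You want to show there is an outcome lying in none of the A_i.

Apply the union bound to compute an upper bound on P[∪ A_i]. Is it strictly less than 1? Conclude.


Union bound: P[∪_{i=1}^{16} A_i] ≤ Σ_i P[A_i] ≤ 16·p = 16·(1/16) = 1.
Numerically: 1 ≈ 1.00000.
Is 1 < 1? NO.
Since the bound 1 is ≥ 1, the union bound is uninformative here; it does NOT by itself certify existence.

16·p = 1 ≈ 1.00000; existence NOT certified by the union bound.


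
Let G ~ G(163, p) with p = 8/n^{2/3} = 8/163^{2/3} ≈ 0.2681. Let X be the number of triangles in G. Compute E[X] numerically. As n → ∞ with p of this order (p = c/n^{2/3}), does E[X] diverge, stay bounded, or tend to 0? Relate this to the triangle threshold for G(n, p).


Number of potential triangles: C(163, 3) = 708561.
Each occurs with probability p³ ≈ (0.2681)³ ≈ 1.9270578e-02.
By linearity: E[X] = C(163, 3)·p³ ≈ 708561 · 1.9270578e-02 ≈ 13654.38037.
Since α = 2/3 < 1, p = c/n^{2/3} ≫ 1/n is above the triangle threshold p ~ 1/n. Asymptotically E[X] ~ (c³/6)·n^{3(1−α)} = (8³/6)·n^{1} → ∞; triangles are abundant w.h.p.

E[X] ≈ 13654.38037; in regime p = Θ(1/n^{2/3}) E[X] diverges (above the triangle threshold p ~ 1/n).


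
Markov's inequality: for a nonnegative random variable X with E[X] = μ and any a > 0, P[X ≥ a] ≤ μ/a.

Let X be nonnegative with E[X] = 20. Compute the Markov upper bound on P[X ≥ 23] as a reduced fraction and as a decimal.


μ = E[X] = 20, a = 23.
Markov: P[X ≥ 23] ≤ μ/a = (20)/23 = 20/23.
Numerically: ≈ 0.8696.
(Since a = 23 > μ = 20.0000, the bound 20/23 is < 1 and informative.)

P[X ≥ 23] ≤ 20/23 ≈ 0.8696.


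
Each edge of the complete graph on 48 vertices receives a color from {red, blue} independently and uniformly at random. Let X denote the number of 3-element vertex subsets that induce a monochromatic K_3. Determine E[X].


Let X = Σ_S X_S over the C(48, 3) = 17296 subsets S of size 3, where X_S = 1 if the K_3 on S is monochromatic.
For a fixed S, the K_3 on S has C(3, 2) = 3 edges. P[all 3 edges red] = (1/2)^3, and likewise for blue, so P[monochromatic] = 2·(1/2)^3 = 2^{1 − 3} = 1/4.
By linearity of expectation: E[X] = C(48, 3) · 2^{1 − 3} = 17296 · 1/4 = 4324.
Numerically: E[X] ≈ 4324.00000.

E[X] = C(48,3)·2^(1−C(3,2)) = 4324 ≈ 4324.00000.


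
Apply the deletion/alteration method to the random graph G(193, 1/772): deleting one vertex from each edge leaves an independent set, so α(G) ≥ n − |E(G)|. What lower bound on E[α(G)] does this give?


E[|E(G)|] = C(193, 2)·p = 18528 · (1/772) = 24.
E[α(G)] ≥ n − E[|E(G)|] = 193 − 24 = 169.
Numerically: ≈ 169.000000.
(This is only a lower bound; the true E[α(G)] may be larger.)

E[α(G)] ≥ 169 ≈ 169.000000.


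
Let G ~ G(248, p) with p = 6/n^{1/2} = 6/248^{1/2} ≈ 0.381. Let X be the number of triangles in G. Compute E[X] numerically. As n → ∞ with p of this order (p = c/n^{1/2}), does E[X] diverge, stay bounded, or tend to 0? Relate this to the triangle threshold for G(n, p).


Number of potential triangles: C(248, 3) = 2511496.
Each occurs with probability p³ ≈ (0.381)³ ≈ 5.530651e-02.
By linearity: E[X] = C(248, 3)·p³ ≈ 2511496 · 5.530651e-02 ≈ 138902.0709.
Since α = 1/2 < 1, p = c/n^{1/2} ≫ 1/n is above the triangle threshold p ~ 1/n. Asymptotically E[X] ~ (c³/6)·n^{3(1−α)} = (6³/6)·n^{1.5} → ∞; triangles are abundant w.h.p.

E[X] ≈ 138902.0709; in regime p = Θ(1/n^{1/2}) E[X] diverges (above the triangle threshold p ~ 1/n).


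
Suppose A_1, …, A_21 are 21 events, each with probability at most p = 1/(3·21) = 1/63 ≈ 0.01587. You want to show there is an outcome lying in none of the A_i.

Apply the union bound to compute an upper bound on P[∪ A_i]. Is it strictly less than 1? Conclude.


Union bound: P[∪_{i=1}^{21} A_i] ≤ Σ_i P[A_i] ≤ 21·p = 21·(1/63) = 1/3.
Numerically: 1/3 ≈ 0.33333.
Is 1/3 < 1? YES.
Since P[∪ A_i] ≤ 1/3 < 1, the complement has P[∩ A_i^c] ≥ 1 − 1/3 = 2/3 > 0, so some outcome avoids every A_i.

21·p = 1/3 ≈ 0.33333; existence CERTIFIED by the union bound.


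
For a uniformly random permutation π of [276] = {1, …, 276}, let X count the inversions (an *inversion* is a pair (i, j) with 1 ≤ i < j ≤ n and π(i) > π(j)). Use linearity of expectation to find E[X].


Write X = Σ X_I over the C(276, 2) = 37950 pairs i < j, with X_I the indicator of one inversion.
There are 37950 indicators.
For each fixed pair i < j, the values π(i) and π(j) are two distinct elements of {1, …, 276} in uniformly random order; by symmetry P[π(i) > π(j)] = 1/2.
By linearity: E[X] = 37950 · (1/2) = C(276, 2) · (1/2) = 37950/2 = 18975 ≈ 18975.000000.

E[X] = 18975 = 18975.000000.


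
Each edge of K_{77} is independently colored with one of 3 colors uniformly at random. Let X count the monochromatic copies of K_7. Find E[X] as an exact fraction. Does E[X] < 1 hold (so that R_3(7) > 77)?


E[X] = C(77, 7) · 3^{1 − 21} = 2404808340 · 3^{−20} = 2404808340/3486784401.
As a reduced fraction: E[X] = 801602780/1162261467 ≈ 0.68969.
Is E[X] < 1? YES.
Since E[X] < 1, there exists a 3-coloring of K_{77} with no monochromatic K_7; hence R_3(7) > 77.

E[X] = 801602780/1162261467 ≈ 0.68969; E[X] < 1, so R_3(7) > 77.


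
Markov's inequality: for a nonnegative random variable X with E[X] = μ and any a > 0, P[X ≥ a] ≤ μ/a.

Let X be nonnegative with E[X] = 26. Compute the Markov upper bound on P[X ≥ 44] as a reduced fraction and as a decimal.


μ = E[X] = 26, a = 44.
Markov: P[X ≥ 44] ≤ μ/a = (26)/44 = 13/22.
Numerically: ≈ 0.590909.
(Since a = 44 > μ = 26.000000, the bound 13/22 is < 1 and informative.)

P[X ≥ 44] ≤ 13/22 ≈ 0.590909.


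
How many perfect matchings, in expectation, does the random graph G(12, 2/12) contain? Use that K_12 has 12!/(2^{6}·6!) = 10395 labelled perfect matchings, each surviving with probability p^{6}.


K_12 has 12!/(2^{6}·6!) = 10395 labelled perfect matchings.
For each such perfect matching H, let X_H = 1 if all 6 edges of H are present in G. Then P[X_H = 1] = p^{6} = (1/6)^{6} = 1/46656.
By linearity: E[X] = Σ_H E[X_H] = 10395 · p^{6} = 10395 · 1/46656 = 385/1728.
Numerically: E[X] ≈ 0.2228.

E[X] = 10395 · (1/6)^{6} = 385/1728 ≈ 0.2228.


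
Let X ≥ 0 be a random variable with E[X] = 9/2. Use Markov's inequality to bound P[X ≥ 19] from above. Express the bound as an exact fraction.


μ = E[X] = 9/2, a = 19.
Markov: P[X ≥ 19] ≤ μ/a = (9/2)/19 = 9/38.
Numerically: ≈ 0.236842.
(Since a = 19 > μ = 4.500000, the bound 9/38 is < 1 and informative.)

P[X ≥ 19] ≤ 9/38 ≈ 0.236842.


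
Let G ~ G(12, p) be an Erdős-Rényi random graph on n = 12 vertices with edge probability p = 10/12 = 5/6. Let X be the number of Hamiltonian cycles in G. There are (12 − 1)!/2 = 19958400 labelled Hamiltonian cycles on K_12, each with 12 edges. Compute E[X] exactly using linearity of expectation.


K_12 has (12 − 1)!/2 = 19958400 labelled Hamiltonian cycles.
For each such Hamiltonian cycle H, let X_H = 1 if all 12 edges of H are present in G. Then P[X_H = 1] = p^{12} = (5/6)^{12} = 244140625/2176782336.
Summing the indicators: E[X] = Σ_H E[X_H] = 19958400 · p^{12} = 19958400 · 244140625/2176782336 = 469970703125/209952.
Numerically: E[X] ≈ 2.24e+06.

E[X] = 19958400 · (5/6)^{12} = 469970703125/209952 ≈ 2.24e+06.


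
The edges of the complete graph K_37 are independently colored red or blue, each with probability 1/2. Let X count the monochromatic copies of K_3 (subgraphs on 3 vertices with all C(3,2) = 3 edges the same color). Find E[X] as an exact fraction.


Let X = Σ_S X_S over the C(37, 3) = 7770 subsets S of size 3, where X_S = 1 if the K_3 on S is monochromatic.
For a fixed S, the K_3 on S has C(3, 2) = 3 edges. P[all 3 edges red] = (1/2)^3, and likewise for blue, so P[monochromatic] = 2·(1/2)^3 = 2^{1 − 3} = 1/4.
By linearity of expectation: E[X] = C(37, 3) · 2^{1 − 3} = 7770 · 1/4 = 3885/2.
Numerically: E[X] ≈ 1942.50000.

E[X] = C(37,3)·2^(1−C(3,2)) = 3885/2 ≈ 1942.50000.


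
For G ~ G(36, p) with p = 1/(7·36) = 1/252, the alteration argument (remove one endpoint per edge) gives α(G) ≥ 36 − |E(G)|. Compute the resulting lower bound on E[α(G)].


E[|E(G)|] = C(36, 2)·p = 630 · (1/252) = 5/2.
E[α(G)] ≥ n − E[|E(G)|] = 36 − 5/2 = 67/2.
Numerically: ≈ 33.50000.
(This is only a lower bound; the true E[α(G)] may be larger.)

E[α(G)] ≥ 67/2 ≈ 33.50000.


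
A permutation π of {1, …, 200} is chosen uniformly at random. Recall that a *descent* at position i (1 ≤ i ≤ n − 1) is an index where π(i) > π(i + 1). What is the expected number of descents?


Write X = Σ X_I over i = 1, …, 199, with X_I the indicator of one descent.
There are 199 indicators.
For each fixed i, the pair (π(i), π(i+1)) is a uniformly random ordered pair of distinct values from {1, …, 200}; by symmetry P[π(i) > π(i+1)] = 1/2.
By linearity: E[X] = 199 · (1/2) = (200 − 1) · (1/2) = 199/2 ≈ 99.500000.

E[X] = 199/2 = 99.500000.


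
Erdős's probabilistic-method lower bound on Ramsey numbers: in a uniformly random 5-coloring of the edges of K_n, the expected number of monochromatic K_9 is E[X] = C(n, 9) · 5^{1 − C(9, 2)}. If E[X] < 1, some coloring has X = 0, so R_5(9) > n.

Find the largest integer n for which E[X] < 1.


We need C(n, 9) · 5^{1 − 36} < 1, i.e. C(n, 9) < 5^{36 − 1} = 2910383045673370361328125.
Check values of n near the boundary:
  n = 2167: C(2167, 9) = 2855899084841489792706810; 2855899084841489792706810 < 2910383045673370361328125? YES
  n = 2168: C(2168, 9) = 2867804175977929537095120; 2867804175977929537095120 < 2910383045673370361328125? YES
  n = 2169: C(2169, 9) = 2879753360044504243499683; 2879753360044504243499683 < 2910383045673370361328125? YES
  n = 2170: C(2170, 9) = 2891746779868845075610510; 2891746779868845075610510 < 2910383045673370361328125? YES
  n = 2171: C(2171, 9) = 2903784578674959601827205; 2903784578674959601827205 < 2910383045673370361328125? YES
  n = 2172: C(2172, 9) = 2915866900084148060642020; 2915866900084148060642020 < 2910383045673370361328125? NO
The largest n with C(n, 9) < 2910383045673370361328125 is n = 2171 (where E[X] = 580756915734991920365441/582076609134674072265625 ≈ 0.9977328). Hence R_5(9) > 2171, i.e. R_5(9) ≥ 2172.

Largest n = 2171; hence R_5(9) > 2171.


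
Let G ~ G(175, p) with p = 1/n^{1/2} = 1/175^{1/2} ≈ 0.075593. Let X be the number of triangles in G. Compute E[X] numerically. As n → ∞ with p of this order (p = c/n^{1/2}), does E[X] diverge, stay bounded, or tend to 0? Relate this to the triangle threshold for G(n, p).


Number of potential triangles: C(175, 3) = 877975.
Each occurs with probability p³ ≈ (0.075593)³ ≈ 4.3195940e-04.
By linearity: E[X] = C(175, 3)·p³ ≈ 877975 · 4.3195940e-04 ≈ 379.24955.
Since α = 1/2 < 1, p = c/n^{1/2} ≫ 1/n is above the triangle threshold p ~ 1/n. Asymptotically E[X] ~ (c³/6)·n^{3(1−α)} = (1³/6)·n^{1.5} → ∞; triangles are abundant w.h.p.

E[X] ≈ 379.24955; in regime p = Θ(1/n^{1/2}) E[X] diverges (above the triangle threshold p ~ 1/n).


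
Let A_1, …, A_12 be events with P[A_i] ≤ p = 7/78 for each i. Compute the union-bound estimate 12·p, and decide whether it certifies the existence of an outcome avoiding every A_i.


Union bound: P[∪_{i=1}^{12} A_i] ≤ Σ_i P[A_i] ≤ 12·p = 12·(7/78) = 14/13.
Numerically: 14/13 ≈ 1.076923.
Is 14/13 < 1? NO.
Since the bound 14/13 is ≥ 1, the union bound is uninformative here; it does NOT by itself certify existence.

12·p = 14/13 ≈ 1.076923; existence NOT certified by the union bound.


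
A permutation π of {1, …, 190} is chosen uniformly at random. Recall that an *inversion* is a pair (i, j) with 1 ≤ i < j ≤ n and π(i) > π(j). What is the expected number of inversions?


Write X = Σ X_I over the C(190, 2) = 17955 pairs i < j, with X_I the indicator of one inversion.
There are 17955 indicators.
For each fixed pair i < j, the values π(i) and π(j) are two distinct elements of {1, …, 190} in uniformly random order; by symmetry P[π(i) > π(j)] = 1/2.
By linearity: E[X] = 17955 · (1/2) = C(190, 2) · (1/2) = 17955/2 = 17955/2 ≈ 8977.50000.

E[X] = 17955/2 = 8977.50000.
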